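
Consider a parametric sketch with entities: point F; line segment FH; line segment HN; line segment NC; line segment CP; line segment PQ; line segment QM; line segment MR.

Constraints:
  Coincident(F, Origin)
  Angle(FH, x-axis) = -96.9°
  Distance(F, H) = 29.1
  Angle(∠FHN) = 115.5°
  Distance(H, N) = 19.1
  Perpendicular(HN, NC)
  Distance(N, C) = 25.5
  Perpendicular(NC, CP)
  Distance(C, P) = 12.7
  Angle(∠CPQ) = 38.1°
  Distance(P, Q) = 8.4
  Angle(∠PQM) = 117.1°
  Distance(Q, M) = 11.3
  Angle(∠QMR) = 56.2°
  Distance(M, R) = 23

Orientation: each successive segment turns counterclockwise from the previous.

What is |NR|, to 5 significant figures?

40.138

F is at the origin; FH runs at -96.9° with length 29.1, so H = (-3.4960, -28.889). ∠FHN = 115.5° gives HN at -32.400° from the x-axis; with |HN| = 19.1, N = (12.631, -39.124). HN ⟂ NC, so NC runs at 57.600°; with |NC| = 25.5, C = (26.294, -17.593). NC is perpendicular to CP, so CP runs at 147.60°; with |CP| = 12.7, P = (15.571, -10.788). ∠CPQ = 38.1° gives PQ at -70.500° from the x-axis; with |PQ| = 8.4, Q = (18.375, -18.706). ∠PQM = 117.1° gives QM at -7.6000° from the x-axis; with |QM| = 11.3, M = (29.576, -20.201). ∠QMR = 56.2° gives MR at 116.20° from the x-axis; with |MR| = 23.0, R = (19.421, 0.43609). Then |NR| = |R − N| = 40.138.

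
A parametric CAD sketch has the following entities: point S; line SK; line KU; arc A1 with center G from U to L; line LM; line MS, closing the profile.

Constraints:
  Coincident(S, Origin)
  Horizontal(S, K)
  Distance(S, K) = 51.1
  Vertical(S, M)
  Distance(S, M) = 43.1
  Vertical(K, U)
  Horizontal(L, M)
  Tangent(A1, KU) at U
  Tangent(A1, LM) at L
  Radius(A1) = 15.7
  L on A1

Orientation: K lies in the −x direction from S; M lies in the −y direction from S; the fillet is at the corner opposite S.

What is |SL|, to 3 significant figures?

55.8

The virtual corner opposite S is at (-51.1, -43.1). Tangency of A1 to KU means the radius GU is perpendicular to KU and since A1 is tangent to LM there, GL ⟂ LM, with radius 15.7, so the center G sits 15.7 in from both sides at G = (-35.4, -27.4). That places the tangent points at U = (-51.1, -27.4) on KU and L = (-35.4, -43.1) on LM. Then |SL| = |L − S| = 55.8.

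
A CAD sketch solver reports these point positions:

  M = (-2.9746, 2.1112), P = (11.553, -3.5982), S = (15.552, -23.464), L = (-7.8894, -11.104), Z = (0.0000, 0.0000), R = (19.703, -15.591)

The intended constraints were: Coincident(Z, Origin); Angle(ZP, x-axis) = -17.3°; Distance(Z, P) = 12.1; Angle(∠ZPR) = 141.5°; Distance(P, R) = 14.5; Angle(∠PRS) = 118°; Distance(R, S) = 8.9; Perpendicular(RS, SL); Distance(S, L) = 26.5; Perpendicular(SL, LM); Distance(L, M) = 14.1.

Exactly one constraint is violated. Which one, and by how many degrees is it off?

Perpendicular(SL, LM) — off by 7.40°.

Z = (0.00, 0.00) ✓; ZP at -17.30° ✓; |ZP| = 12.10 ✓; ∠ZPR = 141.5° ✓; |PR| = 14.50 ✓; ∠PRS = 118.0° ✓; |RS| = 8.900 ✓; ∠(RS, SL) = 90.00° ✓; |SL| = 26.50 ✓; ∠(SL, LM) = 82.60° ✗; |LM| = 14.10 ✓.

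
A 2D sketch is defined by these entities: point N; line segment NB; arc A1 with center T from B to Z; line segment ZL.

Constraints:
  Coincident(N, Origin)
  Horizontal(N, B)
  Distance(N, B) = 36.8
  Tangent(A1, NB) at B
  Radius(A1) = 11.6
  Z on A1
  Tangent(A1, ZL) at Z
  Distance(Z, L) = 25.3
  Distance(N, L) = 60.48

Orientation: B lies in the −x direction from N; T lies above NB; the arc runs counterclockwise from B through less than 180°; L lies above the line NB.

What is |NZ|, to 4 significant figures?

35.31

Checks: |TZ| = 11.60 ✓; ∠(TZ, ZL) = 90.00° ✓; |ZL| = 25.30 ✓; |NL| = 60.48 ✓.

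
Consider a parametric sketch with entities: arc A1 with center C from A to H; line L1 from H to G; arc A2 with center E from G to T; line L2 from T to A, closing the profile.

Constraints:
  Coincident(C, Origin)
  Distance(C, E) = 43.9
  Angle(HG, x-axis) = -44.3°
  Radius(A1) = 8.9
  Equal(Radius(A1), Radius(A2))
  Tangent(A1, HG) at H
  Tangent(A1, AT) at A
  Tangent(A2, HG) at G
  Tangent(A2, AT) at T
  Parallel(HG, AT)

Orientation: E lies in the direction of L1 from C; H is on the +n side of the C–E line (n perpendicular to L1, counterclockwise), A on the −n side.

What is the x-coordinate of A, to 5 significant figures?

-6.2159

C is at the origin and E lies 43.9 along u from C, so E = 43.9·u = (31.419, -30.660). Tangency of A1 to both parallel lines with radius 8.9 puts H and A at C ± 8.9·n: H = (6.2159, 6.3697), A = (-6.2159, -6.3697). So A.x = -6.2159.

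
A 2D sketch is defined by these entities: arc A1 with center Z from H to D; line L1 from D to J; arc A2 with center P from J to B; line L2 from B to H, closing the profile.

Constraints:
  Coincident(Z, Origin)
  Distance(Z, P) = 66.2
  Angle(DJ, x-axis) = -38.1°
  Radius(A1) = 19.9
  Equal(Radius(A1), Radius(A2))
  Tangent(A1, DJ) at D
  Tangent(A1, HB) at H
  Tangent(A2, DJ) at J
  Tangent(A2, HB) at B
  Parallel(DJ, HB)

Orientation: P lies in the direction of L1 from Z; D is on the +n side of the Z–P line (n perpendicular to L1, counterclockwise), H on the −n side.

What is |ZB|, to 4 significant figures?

69.13

The slot axis is L1's direction at -38.1°, so u = (cos -38.1°, sin -38.1°) = (0.7869, -0.6170) and n = (−sin -38.1°, cos -38.1°) = (0.6170, 0.7869). Z is at the origin and P lies 66.2 along u from Z, so P = 66.2·u = (52.10, -40.85). Tangency of A1 to both parallel lines with radius 19.9 puts D and H at Z ± 19.9·n: D = (12.28, 15.66), H = (-12.28, -15.66). Equal radii place J and B the same way about P: J = P + 19.9·n = (64.37, -25.19), B = P − 19.9·n = (39.82, -56.51). Then |ZB| = |B − Z| = 69.13.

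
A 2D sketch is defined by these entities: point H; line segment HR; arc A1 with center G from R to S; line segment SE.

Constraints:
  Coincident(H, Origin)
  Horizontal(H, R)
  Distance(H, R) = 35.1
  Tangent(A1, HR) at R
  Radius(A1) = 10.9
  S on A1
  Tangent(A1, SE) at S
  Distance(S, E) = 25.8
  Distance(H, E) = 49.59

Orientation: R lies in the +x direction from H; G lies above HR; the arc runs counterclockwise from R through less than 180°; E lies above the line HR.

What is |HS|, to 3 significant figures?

47.4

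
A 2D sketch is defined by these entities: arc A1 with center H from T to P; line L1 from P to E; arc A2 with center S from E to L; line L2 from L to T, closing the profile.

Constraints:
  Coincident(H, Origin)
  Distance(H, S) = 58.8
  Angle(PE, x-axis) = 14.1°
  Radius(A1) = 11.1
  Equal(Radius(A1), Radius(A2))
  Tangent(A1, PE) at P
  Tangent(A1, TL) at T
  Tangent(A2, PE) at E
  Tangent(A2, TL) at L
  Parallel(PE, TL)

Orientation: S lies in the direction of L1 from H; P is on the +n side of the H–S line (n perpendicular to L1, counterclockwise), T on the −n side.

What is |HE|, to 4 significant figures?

59.84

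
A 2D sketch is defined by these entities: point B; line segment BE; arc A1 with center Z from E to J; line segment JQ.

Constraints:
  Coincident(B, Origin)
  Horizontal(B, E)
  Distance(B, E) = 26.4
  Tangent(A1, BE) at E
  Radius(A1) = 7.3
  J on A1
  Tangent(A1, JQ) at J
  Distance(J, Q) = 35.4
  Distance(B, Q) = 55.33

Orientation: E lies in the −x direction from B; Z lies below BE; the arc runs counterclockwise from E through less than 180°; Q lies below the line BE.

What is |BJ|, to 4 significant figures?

34.38

B is at the origin; BE is horizontal with |BE| = 26.4 and E on the −x side, so E = (-26.40, 0.000). Tangency of A1 to BE means the radius ZE is perpendicular to BE, so Z = E + (0, -7.3) = (-26.40, -7.300). Since ZJ ⟂ JQ (tangency), |ZQ| = √(7.3² + 35.4²) = 36.14 regardless of where J sits on A1. So Q lies on both circle(B, 55.33) and circle(Z, 36.14); the below-BE intersection is Q = (-35.78, -42.21). J is the foot of the tangent from Q: J = (-33.69, -6.869).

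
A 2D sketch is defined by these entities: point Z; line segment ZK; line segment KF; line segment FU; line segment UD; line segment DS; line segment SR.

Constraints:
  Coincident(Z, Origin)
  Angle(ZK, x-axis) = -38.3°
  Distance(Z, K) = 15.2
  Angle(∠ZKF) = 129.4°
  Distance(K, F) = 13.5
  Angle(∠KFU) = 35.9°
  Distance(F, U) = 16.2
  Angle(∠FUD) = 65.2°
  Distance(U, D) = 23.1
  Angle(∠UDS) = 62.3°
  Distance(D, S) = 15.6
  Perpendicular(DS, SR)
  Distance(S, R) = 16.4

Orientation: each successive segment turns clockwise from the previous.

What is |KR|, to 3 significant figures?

9.35

Z is at the origin; ZK runs at -38.3° with length 15.2, so K = (11.9, -9.42). ∠ZKF = 129.4° gives KF at -88.9° from the x-axis; with |KF| = 13.5, F = (12.2, -22.9). ∠KFU = 35.9° gives FU at 127° from the x-axis; with |FU| = 16.2, U = (2.44, -9.98). ∠FUD = 65.2° gives UD at 12.2° from the x-axis; with |UD| = 23.1, D = (25.0, -5.10). ∠UDS = 62.3° gives DS at -106° from the x-axis; with |DS| = 15.6, S = (20.8, -20.1). The perpendicularity gives SR at right angles to DS, so SR runs at 164°; with |SR| = 16.4, R = (5.04, -15.7). Then |KR| = |R − K| = 9.35.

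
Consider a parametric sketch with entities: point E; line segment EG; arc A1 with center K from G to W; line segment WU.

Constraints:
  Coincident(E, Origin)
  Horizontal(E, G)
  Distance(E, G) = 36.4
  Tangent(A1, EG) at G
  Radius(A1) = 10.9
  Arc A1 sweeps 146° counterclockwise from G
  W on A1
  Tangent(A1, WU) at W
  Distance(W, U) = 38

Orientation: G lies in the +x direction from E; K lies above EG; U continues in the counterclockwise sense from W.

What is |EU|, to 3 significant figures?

42.6

E is at the origin; E and G share the same y with |EG| = 36.4 and G on the +x side, so G = (36.4, 0.00). The tangent condition forces KG to be normal to EG, so K = G + (0, 10.9) = (36.4, 10.9). On A1, G sits at bearing -90° from K; a 146° counterclockwise sweep puts W at bearing 56°, so W = K + 10.9·(cos 56°, sin 56°) = (42.5, 19.9). Tangency of A1 to WU means the radius KW is perpendicular to WU, so WU runs along (−sin 56°, cos 56°); with |WU| = 38.0, U = (11.0, 41.2). Then |EU| = |U − E| = 42.6.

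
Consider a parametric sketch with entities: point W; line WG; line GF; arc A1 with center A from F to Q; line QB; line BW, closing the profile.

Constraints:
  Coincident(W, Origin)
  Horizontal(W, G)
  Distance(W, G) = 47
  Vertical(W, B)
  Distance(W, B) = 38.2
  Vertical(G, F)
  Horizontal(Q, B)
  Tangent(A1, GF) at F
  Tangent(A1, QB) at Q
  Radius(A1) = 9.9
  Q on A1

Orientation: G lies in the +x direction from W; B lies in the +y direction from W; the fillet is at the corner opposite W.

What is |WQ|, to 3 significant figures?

53.3

The virtual corner opposite W is at (47.0, 38.2). Since A1 is tangent to GF there, AF ⟂ GF and the tangent condition forces AQ to be normal to QB, with radius 9.9, so the center A sits 9.9 in from both sides at A = (37.1, 28.3). That places the tangent points at F = (47.0, 28.3) on GF and Q = (37.1, 38.2) on QB. Then |WQ| = |Q − W| = 53.3.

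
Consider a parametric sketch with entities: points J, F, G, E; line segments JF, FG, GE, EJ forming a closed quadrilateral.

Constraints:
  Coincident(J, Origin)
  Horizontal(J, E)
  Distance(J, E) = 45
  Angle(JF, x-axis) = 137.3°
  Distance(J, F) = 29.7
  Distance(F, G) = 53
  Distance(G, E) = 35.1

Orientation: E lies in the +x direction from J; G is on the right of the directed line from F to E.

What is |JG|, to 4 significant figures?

23.42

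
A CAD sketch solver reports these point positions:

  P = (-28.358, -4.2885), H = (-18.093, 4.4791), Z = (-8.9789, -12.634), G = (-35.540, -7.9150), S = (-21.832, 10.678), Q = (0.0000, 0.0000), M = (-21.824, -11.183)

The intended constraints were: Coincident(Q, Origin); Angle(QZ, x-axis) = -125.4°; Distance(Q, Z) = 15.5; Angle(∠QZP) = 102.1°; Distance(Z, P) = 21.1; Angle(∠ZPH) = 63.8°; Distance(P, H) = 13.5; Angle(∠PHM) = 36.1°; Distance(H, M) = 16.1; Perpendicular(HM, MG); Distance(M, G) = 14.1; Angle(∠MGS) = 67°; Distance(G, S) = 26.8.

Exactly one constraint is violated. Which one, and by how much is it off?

Distance(G, S) = 26.8 — off by 3.70.

Q = (0.00, 0.00) ✓; QZ at -125.4° ✓; |QZ| = 15.50 ✓; ∠QZP = 102.1° ✓; |ZP| = 21.10 ✓; ∠ZPH = 63.80° ✓; |PH| = 13.50 ✓; ∠PHM = 36.10° ✓; |HM| = 16.10 ✓; ∠(HM, MG) = 90.00° ✓; |MG| = 14.10 ✓; ∠MGS = 67.00° ✓; |GS| = 23.10 ✗.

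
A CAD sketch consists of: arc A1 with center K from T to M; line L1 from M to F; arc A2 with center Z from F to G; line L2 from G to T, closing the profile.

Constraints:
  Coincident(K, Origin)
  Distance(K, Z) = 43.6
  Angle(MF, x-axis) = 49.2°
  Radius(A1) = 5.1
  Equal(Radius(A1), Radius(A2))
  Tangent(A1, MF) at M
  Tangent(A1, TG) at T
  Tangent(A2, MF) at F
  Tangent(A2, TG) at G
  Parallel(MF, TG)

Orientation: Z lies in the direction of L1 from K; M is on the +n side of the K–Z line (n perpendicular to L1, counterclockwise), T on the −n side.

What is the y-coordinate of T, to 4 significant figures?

-3.332

The slot axis is L1's direction at 49.2°, so u = (cos 49.2°, sin 49.2°) = (0.6534, 0.7570) and n = (−sin 49.2°, cos 49.2°) = (-0.7570, 0.6534). K is at the origin and Z lies 43.6 along u from K, so Z = 43.6·u = (28.49, 33.00). Tangency of A1 to both parallel lines with radius 5.1 puts M and T at K ± 5.1·n: M = (-3.861, 3.332), T = (3.861, -3.332). So T.y = -3.332.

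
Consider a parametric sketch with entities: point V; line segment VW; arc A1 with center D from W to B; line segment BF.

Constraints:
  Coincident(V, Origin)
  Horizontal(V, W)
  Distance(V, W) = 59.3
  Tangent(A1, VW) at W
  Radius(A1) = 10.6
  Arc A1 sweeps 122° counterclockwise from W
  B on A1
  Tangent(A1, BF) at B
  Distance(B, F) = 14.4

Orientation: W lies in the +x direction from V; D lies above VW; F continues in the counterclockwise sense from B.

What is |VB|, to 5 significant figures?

70.189

The tangent condition forces DW to be normal to VW, so D = W + (0, 10.6) = (59.300, 10.600). On A1, W sits at bearing -90° from D; a 122° counterclockwise sweep puts B at bearing 32°, so B = D + 10.6·(cos 32°, sin 32°) = (68.289, 16.217). Then |VB| = |B − V| = 70.189.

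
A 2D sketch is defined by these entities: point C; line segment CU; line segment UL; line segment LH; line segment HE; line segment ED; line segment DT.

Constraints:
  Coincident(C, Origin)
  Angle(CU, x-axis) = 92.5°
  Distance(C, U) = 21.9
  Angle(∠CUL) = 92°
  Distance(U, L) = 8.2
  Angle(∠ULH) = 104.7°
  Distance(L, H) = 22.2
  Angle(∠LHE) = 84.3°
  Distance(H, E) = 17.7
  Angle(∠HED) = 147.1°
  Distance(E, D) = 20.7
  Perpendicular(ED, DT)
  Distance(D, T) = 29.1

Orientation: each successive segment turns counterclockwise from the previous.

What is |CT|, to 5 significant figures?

34.139

∠HED = 147.1° gives ED at 24.400° from the x-axis; with |ED| = 20.7, D = (21.756, 6.2209). ED ⟂ DT, so DT runs at 114.40°; with |DT| = 29.1, T = (9.7346, 32.722). Then |CT| = |T − C| = 34.139.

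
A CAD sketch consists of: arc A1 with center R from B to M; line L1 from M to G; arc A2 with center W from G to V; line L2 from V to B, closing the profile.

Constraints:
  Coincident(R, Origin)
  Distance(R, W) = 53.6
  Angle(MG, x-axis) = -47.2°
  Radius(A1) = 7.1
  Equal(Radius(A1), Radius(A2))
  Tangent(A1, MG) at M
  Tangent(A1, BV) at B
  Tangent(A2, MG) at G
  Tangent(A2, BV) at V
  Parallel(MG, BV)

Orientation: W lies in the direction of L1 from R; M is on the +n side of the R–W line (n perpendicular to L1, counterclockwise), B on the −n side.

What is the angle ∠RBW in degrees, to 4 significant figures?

82.45°

The slot axis is L1's direction at -47.2°, so u = (cos -47.2°, sin -47.2°) = (0.6794, -0.7337) and n = (−sin -47.2°, cos -47.2°) = (0.7337, 0.6794). R is at the origin and W lies 53.6 along u from R, so W = 53.6·u = (36.42, -39.33). Tangency of A1 to both parallel lines with radius 7.1 puts M and B at R ± 7.1·n: M = (5.209, 4.824), B = (-5.209, -4.824). Then cos ∠RBW = BR·BW / (|BR||BW|), giving 82.45°.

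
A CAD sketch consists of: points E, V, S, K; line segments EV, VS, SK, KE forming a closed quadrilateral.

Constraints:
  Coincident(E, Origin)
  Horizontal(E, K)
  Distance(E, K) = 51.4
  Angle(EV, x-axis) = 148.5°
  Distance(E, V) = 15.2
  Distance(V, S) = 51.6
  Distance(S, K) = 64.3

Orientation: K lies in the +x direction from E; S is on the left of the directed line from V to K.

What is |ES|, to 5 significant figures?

53.883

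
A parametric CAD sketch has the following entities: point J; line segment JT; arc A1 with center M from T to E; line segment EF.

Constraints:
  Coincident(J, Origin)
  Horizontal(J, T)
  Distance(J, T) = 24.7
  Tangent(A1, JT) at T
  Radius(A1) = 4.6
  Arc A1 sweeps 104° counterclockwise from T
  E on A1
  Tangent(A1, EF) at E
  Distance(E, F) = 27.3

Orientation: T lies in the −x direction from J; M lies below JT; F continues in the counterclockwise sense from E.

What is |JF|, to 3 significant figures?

39.3

J is at the origin; JT is horizontal with |JT| = 24.7 and T on the −x side, so T = (-24.7, 0.00). Since A1 is tangent to JT there, MT ⟂ JT, so M = T + (0, -4.6) = (-24.7, -4.60). On A1, T sits at bearing 90° from M; a 104° counterclockwise sweep puts E at bearing 194°, so E = M + 4.6·(cos 194°, sin 194°) = (-29.2, -5.71). The tangent condition forces ME to be normal to EF, so EF runs along (−sin 194°, cos 194°); with |EF| = 27.3, F = (-22.6, -32.2). Then |JF| = |F − J| = 39.3.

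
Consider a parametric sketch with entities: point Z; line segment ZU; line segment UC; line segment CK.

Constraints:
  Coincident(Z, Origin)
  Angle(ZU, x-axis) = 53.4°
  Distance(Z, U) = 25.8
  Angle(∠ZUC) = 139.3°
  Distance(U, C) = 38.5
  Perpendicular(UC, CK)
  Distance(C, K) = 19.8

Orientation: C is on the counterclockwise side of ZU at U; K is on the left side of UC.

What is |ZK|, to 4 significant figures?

58.14

∠ZUC = 139.3°, so UC runs at 53.4° + (180° − 139.3°) = 94.10° from the x-axis; with |UC| = 38.5, C = U + 38.5·(cos 94.10°, sin 94.10°) = (12.63, 59.11). UC ⟂ CK; with |CK| = 19.8 on the left of UC, K = C + 19.8·(-0.9974, -0.07150) = (-7.119, 57.70). Then |ZK| = |K − Z| = 58.14.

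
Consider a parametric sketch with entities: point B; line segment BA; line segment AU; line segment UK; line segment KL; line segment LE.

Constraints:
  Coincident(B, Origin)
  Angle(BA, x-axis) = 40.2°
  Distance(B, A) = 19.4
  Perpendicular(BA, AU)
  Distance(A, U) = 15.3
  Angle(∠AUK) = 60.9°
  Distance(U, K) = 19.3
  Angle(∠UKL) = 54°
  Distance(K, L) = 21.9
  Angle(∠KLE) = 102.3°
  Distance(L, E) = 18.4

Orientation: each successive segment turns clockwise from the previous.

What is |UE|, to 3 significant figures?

14.7

B is at the origin; BA runs at 40.2° with length 19.4, so A = (14.8, 12.5). The perpendicularity gives AU at right angles to BA, so AU runs at -49.8°; with |AU| = 15.3, U = (24.7, 0.836). ∠AUK = 60.9° gives UK at -169° from the x-axis; with |UK| = 19.3, K = (5.75, -2.88). ∠UKL = 54.0° gives KL at 65.1° from the x-axis; with |KL| = 21.9, L = (15.0, 17.0). ∠KLE = 102.3° gives LE at -12.6° from the x-axis; with |LE| = 18.4, E = (32.9, 13.0). Then |UE| = |E − U| = 14.7.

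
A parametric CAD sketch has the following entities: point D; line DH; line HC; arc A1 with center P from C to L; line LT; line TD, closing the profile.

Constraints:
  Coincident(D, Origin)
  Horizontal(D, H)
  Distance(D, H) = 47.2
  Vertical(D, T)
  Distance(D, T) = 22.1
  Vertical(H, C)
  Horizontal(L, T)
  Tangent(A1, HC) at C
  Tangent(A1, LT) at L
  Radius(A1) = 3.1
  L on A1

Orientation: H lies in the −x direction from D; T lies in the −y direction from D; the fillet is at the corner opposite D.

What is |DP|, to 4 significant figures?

48.02

DT is vertical with |DT| = 22.1 and T on the −y side, so T = (0.000, -22.10). The virtual corner opposite D is at (-47.20, -22.10). The tangent condition forces PC to be normal to HC and since A1 is tangent to LT there, PL ⟂ LT, with radius 3.1, so the center P sits 3.1 in from both sides at P = (-44.10, -19.00). Then |DP| = |P − D| = 48.02.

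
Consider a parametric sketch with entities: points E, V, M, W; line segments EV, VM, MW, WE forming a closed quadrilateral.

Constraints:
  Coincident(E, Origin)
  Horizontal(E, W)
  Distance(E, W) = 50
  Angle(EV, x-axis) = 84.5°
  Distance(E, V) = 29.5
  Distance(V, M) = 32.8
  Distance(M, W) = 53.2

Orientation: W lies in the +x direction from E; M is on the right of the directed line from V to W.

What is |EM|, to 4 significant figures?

4.255

E is at the origin; EW is horizontal with |EW| = 50.0 and W in +x, so W = (50.0, 0). EV runs at 84.5° with |EV| = 29.5, so V = (2.827, 29.36). M is determined by |VM| = 32.8 and |MW| = 53.2 together: it lies at the intersection of circle(V, 32.8) and circle(W, 53.2). With |VW| = 55.57, the foot of the radical line on VW is 12.00 from V and the perpendicular offset is √(32.8² − 12.00²) = 30.53. Taking the right-of-VW solution: M = (-3.121, -2.892).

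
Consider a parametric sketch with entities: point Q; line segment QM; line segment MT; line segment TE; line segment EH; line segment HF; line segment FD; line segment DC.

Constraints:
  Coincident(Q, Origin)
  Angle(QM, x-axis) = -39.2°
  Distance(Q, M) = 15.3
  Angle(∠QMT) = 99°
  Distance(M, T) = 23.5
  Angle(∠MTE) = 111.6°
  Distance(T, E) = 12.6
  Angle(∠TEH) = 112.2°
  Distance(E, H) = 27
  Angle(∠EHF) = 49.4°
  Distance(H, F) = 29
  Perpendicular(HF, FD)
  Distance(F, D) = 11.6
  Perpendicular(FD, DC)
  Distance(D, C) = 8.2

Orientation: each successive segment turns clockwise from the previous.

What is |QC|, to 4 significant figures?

22.32

HF is perpendicular to FD, so FD runs at -117.0°; with |FD| = 11.6, D = (1.801, -25.35). The perpendicularity gives DC at right angles to FD, so DC runs at 153.0°; with |DC| = 8.2, C = (-5.505, -21.63). Then |QC| = |C − Q| = 22.32.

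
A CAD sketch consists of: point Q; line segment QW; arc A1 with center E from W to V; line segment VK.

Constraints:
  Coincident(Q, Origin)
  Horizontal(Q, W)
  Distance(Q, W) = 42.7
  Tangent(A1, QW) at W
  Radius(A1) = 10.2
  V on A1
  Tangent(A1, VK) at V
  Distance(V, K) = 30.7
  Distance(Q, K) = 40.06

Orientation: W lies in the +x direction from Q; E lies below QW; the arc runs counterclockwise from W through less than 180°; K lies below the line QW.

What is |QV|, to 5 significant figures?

33.920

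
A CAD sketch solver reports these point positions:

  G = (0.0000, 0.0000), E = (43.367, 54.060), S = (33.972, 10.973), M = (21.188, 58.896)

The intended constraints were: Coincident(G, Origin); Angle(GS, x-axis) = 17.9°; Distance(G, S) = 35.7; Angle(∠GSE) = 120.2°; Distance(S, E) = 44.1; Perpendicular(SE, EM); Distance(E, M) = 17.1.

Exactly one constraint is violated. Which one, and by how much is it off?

Distance(E, M) = 17.1 — off by 5.60.

G = (0.00, 0.00) ✓; GS at 17.90° ✓; |GS| = 35.70 ✓; ∠GSE = 120.2° ✓; |SE| = 44.10 ✓; ∠(SE, EM) = 90.00° ✓; |EM| = 22.70 ✗.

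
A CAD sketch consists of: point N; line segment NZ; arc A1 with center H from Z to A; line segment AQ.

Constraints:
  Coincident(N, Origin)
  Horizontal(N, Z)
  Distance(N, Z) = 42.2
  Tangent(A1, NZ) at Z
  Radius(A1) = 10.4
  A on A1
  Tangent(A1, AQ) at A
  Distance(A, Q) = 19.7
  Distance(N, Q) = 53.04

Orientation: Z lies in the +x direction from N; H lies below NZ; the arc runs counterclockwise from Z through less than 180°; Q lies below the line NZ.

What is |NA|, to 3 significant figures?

36.2

N is at the origin; NZ is horizontal with |NZ| = 42.2 and Z on the +x side, so Z = (42.2, 0.00). A1 meets NZ tangentially, so HZ is at right angles to NZ, so H = Z + (0, -10.4) = (42.2, -10.4). Since HA ⟂ AQ (tangency), |HQ| = √(10.4² + 19.7²) = 22.3 regardless of where A sits on A1. So Q lies on both circle(N, 53.04) and circle(H, 22.3); the below-NZ intersection is Q = (41.8, -32.7). A is the foot of the tangent from Q: A = (32.9, -15.1).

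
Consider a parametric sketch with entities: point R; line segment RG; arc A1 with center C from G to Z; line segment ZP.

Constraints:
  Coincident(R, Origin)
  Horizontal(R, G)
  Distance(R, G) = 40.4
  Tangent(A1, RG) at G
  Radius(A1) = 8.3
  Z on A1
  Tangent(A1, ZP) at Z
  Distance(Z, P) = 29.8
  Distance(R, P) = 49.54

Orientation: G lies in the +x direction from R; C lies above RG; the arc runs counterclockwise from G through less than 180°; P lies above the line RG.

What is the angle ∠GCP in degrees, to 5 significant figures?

163.81°

R is at the origin; R and G share the same y with |RG| = 40.4 and G on the +x side, so G = (40.400, 0.0000). A1 meets RG tangentially, so CG is at right angles to RG, so C = G + (0, 8.3) = (40.400, 8.3000). Since CZ ⟂ ZP (tangency), |CP| = √(8.3² + 29.8²) = 30.934 regardless of where Z sits on A1. So P lies on both circle(R, 49.54) and circle(C, 30.934); the above-RG intersection is P = (31.775, 38.008). Z is the foot of the tangent from P: Z = (47.458, 12.668).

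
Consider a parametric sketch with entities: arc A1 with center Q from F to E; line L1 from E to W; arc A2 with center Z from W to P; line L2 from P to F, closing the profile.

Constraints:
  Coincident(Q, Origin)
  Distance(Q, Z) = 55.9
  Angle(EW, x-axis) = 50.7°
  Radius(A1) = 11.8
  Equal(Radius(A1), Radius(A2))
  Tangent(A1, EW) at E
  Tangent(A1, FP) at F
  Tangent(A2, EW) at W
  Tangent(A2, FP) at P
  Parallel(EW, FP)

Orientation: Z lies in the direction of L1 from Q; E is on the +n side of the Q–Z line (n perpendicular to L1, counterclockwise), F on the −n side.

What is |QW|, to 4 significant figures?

57.13

The slot axis is L1's direction at 50.7°, so u = (cos 50.7°, sin 50.7°) = (0.6334, 0.7738) and n = (−sin 50.7°, cos 50.7°) = (-0.7738, 0.6334). Q is at the origin and Z lies 55.9 along u from Q, so Z = 55.9·u = (35.41, 43.26). Tangency of A1 to both parallel lines with radius 11.8 puts E and F at Q ± 11.8·n: E = (-9.131, 7.474), F = (9.131, -7.474). Equal radii place W and P the same way about Z: W = Z + 11.8·n = (26.27, 50.73), P = Z − 11.8·n = (44.54, 35.78). Then |QW| = |W − Q| = 57.13.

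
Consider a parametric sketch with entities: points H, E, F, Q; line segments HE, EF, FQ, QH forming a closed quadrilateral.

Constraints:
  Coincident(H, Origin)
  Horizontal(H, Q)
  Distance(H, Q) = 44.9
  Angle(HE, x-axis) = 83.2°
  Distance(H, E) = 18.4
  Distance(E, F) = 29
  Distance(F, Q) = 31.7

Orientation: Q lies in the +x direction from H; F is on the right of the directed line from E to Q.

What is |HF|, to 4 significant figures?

16.39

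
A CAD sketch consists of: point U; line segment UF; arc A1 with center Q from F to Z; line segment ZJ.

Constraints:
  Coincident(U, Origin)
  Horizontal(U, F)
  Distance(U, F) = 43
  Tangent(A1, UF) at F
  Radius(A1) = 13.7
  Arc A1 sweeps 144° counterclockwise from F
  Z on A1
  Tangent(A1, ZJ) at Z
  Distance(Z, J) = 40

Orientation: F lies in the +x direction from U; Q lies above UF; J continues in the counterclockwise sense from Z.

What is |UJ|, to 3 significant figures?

51.8

On A1, F sits at bearing -90° from Q; a 144° counterclockwise sweep puts Z at bearing 54°, so Z = Q + 13.7·(cos 54°, sin 54°) = (51.1, 24.8). Since A1 is tangent to ZJ there, QZ ⟂ ZJ, so ZJ runs along (−sin 54°, cos 54°); with |ZJ| = 40.0, J = (18.7, 48.3). Then |UJ| = |J − U| = 51.8.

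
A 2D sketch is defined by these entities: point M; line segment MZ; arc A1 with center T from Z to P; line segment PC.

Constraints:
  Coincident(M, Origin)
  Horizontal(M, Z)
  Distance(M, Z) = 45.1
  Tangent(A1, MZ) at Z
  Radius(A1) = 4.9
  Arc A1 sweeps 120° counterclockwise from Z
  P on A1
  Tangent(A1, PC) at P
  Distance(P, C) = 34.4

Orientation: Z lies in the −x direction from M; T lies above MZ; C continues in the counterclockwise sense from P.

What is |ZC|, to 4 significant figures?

39.34

M is at the origin; MZ is horizontal with |MZ| = 45.1 and Z on the −x side, so Z = (-45.10, 0.000). Tangency of A1 to MZ means the radius TZ is perpendicular to MZ, so T = Z + (0, 4.9) = (-45.10, 4.900). On A1, Z sits at bearing -90° from T; a 120° counterclockwise sweep puts P at bearing 30°, so P = T + 4.9·(cos 30°, sin 30°) = (-40.86, 7.350). Since A1 is tangent to PC there, TP ⟂ PC, so PC runs along (−sin 30°, cos 30°); with |PC| = 34.4, C = (-58.06, 37.14). Then |ZC| = |C − Z| = 39.34.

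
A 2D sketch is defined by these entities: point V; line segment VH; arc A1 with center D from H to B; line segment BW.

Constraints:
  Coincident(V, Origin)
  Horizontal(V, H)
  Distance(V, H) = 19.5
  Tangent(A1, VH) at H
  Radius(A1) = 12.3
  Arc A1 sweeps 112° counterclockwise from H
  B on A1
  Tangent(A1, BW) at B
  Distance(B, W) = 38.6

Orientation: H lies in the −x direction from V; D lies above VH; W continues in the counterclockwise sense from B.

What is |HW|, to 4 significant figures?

52.79

V is at the origin; VH is horizontal with |VH| = 19.5 and H on the −x side, so H = (-19.50, 0.000). Tangency of A1 to VH means the radius DH is perpendicular to VH, so D = H + (0, 12.3) = (-19.50, 12.30). On A1, H sits at bearing -90° from D; a 112° counterclockwise sweep puts B at bearing 22°, so B = D + 12.3·(cos 22°, sin 22°) = (-8.096, 16.91). The tangent condition forces DB to be normal to BW, so BW runs along (−sin 22°, cos 22°); with |BW| = 38.6, W = (-22.56, 52.70). Then |HW| = |W − H| = 52.79.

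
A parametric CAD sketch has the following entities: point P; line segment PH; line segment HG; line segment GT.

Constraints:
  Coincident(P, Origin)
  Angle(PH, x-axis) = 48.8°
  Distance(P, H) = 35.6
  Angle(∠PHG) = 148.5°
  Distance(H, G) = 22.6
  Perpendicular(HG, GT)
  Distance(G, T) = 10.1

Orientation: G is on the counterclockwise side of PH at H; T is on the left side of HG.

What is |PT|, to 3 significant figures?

53.6

P is at the origin; PH runs at 48.8° with length 35.6, so H = 35.6·(cos 48.8°, sin 48.8°) = (23.4, 26.8). ∠PHG = 148.5°, so HG runs at 48.8° + (180° − 148.5°) = 80.3° from the x-axis; with |HG| = 22.6, G = H + 22.6·(cos 80.3°, sin 80.3°) = (27.3, 49.1). HG ⟂ GT; with |GT| = 10.1 on the left of HG, T = G + 10.1·(-0.986, 0.168) = (17.3, 50.8). Then |PT| = |T − P| = 53.6.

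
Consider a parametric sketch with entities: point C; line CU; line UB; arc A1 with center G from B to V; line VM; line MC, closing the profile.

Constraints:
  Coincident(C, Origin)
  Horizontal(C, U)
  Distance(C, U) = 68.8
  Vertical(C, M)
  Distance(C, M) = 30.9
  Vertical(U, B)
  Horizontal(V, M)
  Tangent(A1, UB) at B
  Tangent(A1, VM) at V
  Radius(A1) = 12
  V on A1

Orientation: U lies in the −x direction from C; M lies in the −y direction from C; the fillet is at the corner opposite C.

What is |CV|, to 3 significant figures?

64.7

The virtual corner opposite C is at (-68.8, -30.9). Since A1 is tangent to UB there, GB ⟂ UB and the tangent condition forces GV to be normal to VM, with radius 12.0, so the center G sits 12.0 in from both sides at G = (-56.8, -18.9). That places the tangent points at B = (-68.8, -18.9) on UB and V = (-56.8, -30.9) on VM. Then |CV| = |V − C| = 64.7.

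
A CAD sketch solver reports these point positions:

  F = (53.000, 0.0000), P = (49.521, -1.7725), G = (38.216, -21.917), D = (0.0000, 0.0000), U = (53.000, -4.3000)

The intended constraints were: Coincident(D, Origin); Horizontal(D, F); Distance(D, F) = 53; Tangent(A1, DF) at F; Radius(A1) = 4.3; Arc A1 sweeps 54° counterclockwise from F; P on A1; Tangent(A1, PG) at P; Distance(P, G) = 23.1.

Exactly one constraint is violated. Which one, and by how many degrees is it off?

Tangent(A1, PG) at P — off by 6.70°.

D = (0.00, 0.00) ✓; D.y = 0.00, F.y = 0.00 ✓; |DF| = 53.00 ✓; ∠(UF, FD) = 90.00° ✓; |UF| = 4.300 ✓; bearing(U→P) − bearing(U→F) = 54.00° ✓; |UP| = 4.300 ✓; ∠(UP, PG) = 83.30° ✗; |PG| = 23.10 ✓.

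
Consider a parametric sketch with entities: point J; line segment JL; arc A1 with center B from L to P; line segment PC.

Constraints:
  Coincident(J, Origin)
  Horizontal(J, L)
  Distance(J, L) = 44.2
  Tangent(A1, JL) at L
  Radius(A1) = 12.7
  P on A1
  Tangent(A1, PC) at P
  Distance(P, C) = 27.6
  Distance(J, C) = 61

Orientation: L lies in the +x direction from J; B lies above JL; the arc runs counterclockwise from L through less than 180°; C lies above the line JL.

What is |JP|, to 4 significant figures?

58.52

J is at the origin; JL is horizontal with |JL| = 44.2 and L on the +x side, so L = (44.20, 0.000). The tangent condition forces BL to be normal to JL, so B = L + (0, 12.7) = (44.20, 12.70). Since BP ⟂ PC (tangency), |BC| = √(12.7² + 27.6²) = 30.38 regardless of where P sits on A1. So C lies on both circle(J, 61.0) and circle(B, 30.38); the above-JL intersection is C = (43.20, 43.07). P is the foot of the tangent from C: P = (55.56, 18.39).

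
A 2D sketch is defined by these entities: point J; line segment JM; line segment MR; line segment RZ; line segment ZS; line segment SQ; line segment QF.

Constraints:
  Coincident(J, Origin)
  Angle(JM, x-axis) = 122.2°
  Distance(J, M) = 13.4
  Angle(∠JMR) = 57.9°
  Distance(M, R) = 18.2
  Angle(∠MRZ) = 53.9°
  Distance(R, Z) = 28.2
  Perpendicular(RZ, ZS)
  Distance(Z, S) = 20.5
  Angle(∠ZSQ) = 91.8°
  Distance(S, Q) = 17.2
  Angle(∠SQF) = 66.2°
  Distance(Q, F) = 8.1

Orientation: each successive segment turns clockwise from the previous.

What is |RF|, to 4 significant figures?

19.50

J is at the origin; JM runs at 122.2° with length 13.4, so M = (-7.141, 11.34). ∠JMR = 57.9° gives MR at 0.1000° from the x-axis; with |MR| = 18.2, R = (11.06, 11.37). ∠MRZ = 53.9° gives RZ at -126.0° from the x-axis; with |RZ| = 28.2, Z = (-5.516, -11.44). RZ ⟂ ZS, so ZS runs at 144.0°; with |ZS| = 20.5, S = (-22.10, 0.6061). ∠ZSQ = 91.8° gives SQ at 55.80° from the x-axis; with |SQ| = 17.2, Q = (-12.43, 14.83). ∠SQF = 66.2° gives QF at -58.00° from the x-axis; with |QF| = 8.1, F = (-8.141, 7.963). Then |RF| = |F − R| = 19.50.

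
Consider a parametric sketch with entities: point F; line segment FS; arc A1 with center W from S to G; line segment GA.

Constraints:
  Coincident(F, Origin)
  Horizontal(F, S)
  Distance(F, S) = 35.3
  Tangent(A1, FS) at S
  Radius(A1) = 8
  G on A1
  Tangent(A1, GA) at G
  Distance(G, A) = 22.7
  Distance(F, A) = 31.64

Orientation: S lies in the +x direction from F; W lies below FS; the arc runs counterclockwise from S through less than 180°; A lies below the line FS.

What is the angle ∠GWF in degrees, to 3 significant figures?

11.2°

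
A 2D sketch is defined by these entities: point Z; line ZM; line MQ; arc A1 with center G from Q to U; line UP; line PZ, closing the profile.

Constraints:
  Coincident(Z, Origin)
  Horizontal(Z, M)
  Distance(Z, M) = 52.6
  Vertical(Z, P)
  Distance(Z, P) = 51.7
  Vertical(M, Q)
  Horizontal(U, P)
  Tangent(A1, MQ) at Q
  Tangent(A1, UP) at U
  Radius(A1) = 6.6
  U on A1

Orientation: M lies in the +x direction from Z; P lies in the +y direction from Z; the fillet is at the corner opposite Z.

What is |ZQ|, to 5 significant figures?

69.288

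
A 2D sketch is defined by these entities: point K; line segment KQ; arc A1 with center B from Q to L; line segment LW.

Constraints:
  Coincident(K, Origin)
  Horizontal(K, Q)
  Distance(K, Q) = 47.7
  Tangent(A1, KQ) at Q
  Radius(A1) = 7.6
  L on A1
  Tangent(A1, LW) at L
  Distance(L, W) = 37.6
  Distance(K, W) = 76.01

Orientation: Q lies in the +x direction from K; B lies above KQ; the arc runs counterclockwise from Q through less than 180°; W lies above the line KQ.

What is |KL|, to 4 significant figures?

55.47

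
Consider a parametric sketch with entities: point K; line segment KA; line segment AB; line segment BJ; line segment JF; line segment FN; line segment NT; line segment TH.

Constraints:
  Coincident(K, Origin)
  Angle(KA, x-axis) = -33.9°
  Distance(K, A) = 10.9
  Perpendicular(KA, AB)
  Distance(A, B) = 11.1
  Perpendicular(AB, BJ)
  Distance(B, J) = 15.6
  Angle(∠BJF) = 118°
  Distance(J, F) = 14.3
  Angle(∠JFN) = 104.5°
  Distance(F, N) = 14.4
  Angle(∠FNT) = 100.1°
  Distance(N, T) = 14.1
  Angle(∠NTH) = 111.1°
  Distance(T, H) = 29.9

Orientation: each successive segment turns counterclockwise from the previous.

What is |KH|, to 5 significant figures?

26.085

∠FNT = 100.1° gives NT at 3.5000° from the x-axis; with |NT| = 14.1, T = (7.1352, -8.0364). ∠NTH = 111.1° gives TH at 72.400° from the x-axis; with |TH| = 29.9, H = (16.176, 20.464). Then |KH| = |H − K| = 26.085.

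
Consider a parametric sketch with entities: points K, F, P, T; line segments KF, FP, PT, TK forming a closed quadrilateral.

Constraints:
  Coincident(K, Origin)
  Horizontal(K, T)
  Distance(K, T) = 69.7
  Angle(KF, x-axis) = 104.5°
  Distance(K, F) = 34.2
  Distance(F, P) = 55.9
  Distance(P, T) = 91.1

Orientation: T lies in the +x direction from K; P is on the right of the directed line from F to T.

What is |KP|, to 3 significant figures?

28.8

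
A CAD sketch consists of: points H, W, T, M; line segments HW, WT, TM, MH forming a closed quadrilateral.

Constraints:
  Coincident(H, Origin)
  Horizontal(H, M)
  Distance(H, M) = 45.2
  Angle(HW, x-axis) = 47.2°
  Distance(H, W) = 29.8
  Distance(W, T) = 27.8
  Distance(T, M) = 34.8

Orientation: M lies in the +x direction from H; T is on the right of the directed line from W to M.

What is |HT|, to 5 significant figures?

11.466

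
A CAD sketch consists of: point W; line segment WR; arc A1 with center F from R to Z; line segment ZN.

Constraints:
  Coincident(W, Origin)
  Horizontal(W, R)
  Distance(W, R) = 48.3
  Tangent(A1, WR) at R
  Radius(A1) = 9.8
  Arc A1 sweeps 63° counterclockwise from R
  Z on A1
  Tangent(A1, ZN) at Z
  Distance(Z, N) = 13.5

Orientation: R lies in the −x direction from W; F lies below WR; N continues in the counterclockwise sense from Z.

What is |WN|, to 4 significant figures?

65.51

W is at the origin; WR is horizontal with |WR| = 48.3 and R on the −x side, so R = (-48.30, 0.000). The tangent condition forces FR to be normal to WR, so F = R + (0, -9.8) = (-48.30, -9.800). On A1, R sits at bearing 90° from F; a 63° counterclockwise sweep puts Z at bearing 153°, so Z = F + 9.8·(cos 153°, sin 153°) = (-57.03, -5.351). A1 meets ZN tangentially, so FZ is at right angles to ZN, so ZN runs along (−sin 153°, cos 153°); with |ZN| = 13.5, N = (-63.16, -17.38). Then |WN| = |N − W| = 65.51.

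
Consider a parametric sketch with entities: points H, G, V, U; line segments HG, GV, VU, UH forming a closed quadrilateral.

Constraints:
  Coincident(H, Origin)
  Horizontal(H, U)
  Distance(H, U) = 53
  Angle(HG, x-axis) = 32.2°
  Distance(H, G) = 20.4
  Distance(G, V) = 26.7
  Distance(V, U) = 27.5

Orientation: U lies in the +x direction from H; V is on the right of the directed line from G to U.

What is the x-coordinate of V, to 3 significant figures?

28.9

Checks: |GV| = 26.70 ✓; |VU| = 27.50 ✓.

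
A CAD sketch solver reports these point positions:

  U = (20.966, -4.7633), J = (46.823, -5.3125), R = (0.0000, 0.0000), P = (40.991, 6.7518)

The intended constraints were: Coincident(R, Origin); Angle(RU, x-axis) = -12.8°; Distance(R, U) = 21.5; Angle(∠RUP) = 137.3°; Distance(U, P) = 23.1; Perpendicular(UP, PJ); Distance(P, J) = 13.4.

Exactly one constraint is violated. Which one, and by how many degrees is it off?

Perpendicular(UP, PJ) — off by 4.10°.

R = (0.00, 0.00) ✓; RU at -12.80° ✓; |RU| = 21.50 ✓; ∠RUP = 137.3° ✓; |UP| = 23.10 ✓; ∠(UP, PJ) = 94.10° ✗; |PJ| = 13.40 ✓.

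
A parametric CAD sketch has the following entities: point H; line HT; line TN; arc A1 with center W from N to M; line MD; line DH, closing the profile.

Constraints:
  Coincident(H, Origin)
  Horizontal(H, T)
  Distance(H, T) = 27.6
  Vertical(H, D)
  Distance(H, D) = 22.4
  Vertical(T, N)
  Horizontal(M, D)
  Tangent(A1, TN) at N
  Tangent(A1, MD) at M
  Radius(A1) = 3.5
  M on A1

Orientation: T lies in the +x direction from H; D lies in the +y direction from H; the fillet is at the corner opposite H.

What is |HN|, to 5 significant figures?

33.451

The virtual corner opposite H is at (27.600, 22.400). The tangent condition forces WN to be normal to TN and since A1 is tangent to MD there, WM ⟂ MD, with radius 3.5, so the center W sits 3.5 in from both sides at W = (24.100, 18.900). That places the tangent points at N = (27.600, 18.900) on TN and M = (24.100, 22.400) on MD. Then |HN| = |N − H| = 33.451.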